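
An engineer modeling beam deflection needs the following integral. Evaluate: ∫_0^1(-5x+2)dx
Step 1: Find antiderivative F(x)=(-5/2)x^2 + 2x
Step 2: F(1) - F(0)=-1/2 - (0)=-1/2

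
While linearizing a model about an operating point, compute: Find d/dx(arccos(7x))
d/dx[arccos(u)]=-u'/√(1-u²), u=7x, u'=7

Answer: -7/√(1-49x²)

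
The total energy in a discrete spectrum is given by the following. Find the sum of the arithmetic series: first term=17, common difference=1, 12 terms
Last term: a_n = 17 + (12 - 1)·1 = 28
Sum = n(a_1 + a_n)/2 = 12(17 + 28)/2 = 270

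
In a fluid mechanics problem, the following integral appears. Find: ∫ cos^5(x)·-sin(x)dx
Let u = cos(x), du = -sin(x) dx
∫ u^5 du = u^6/6 + C

Answer: cos^6(x)/6 + C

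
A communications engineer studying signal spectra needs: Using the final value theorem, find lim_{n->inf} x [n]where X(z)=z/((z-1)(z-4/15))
Final value theorem: lim x[n]=lim_{z->1} (z-1) * X(z)
(z-1) * X(z)=z/(z-4/15)
As z->1: 1/(1 - 4/15)=1/(11/15)=15/11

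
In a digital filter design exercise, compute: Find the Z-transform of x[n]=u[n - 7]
Using the time-shift property: Z{u[n-7]} = z^(-7) * z/(z-1)
= z^(-6)/(z-1)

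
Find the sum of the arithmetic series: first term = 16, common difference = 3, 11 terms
Last term: a_n=16 + (11 - 1)·3=46
Sum=n(a_1 + a_n)/2=11(16 + 46)/2=341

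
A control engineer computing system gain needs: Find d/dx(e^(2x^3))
Chain rule: d/dx[e^u] = e^u · u' where u = 2x^3
u' = 6x^2

Answer: 6x^2·e^(2x^3)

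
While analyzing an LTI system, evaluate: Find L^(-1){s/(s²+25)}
L^(-1){s/(s²+w²)}=cos(wt)
Here w=5

Answer: cos(5t)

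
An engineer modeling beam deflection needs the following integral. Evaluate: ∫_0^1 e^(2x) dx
Antiderivative: (1/2)e^(2x)
Evaluate: (1/2)(e^2 - 1)

Answer: (e^2 - 1)/2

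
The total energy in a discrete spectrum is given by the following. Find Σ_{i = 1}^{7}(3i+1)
=3·Σ i + 1·7=3·28 + 7=91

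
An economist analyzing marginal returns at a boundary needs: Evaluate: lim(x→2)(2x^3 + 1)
Polynomial is continuous, so substitute x=2:
2·2^3+1=17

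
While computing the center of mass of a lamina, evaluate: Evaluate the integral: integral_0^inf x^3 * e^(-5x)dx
This is a Gamma integral. Substitute u=5x (du=5 dx):
integral_0^inf x^3 * e^(-5x) dx=(1/5^4) integral_0^inf u^3 * e^(-u) du
=Gamma(4)/5^4=3!/5^4=6/625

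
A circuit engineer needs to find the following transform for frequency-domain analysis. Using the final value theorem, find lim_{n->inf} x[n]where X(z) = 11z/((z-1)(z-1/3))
Final value theorem: lim x[n] = lim_{z->1} (z-1) * X(z)
(z-1) * X(z) = 11z/(z-1/3)
As z->1: 11/(1 - 1/3) = 11/(2/3) = 33/2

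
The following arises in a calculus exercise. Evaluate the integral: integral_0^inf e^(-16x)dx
integral_0^inf e^(-16x) dx=[-1/16 * e^(-16x)]_0^inf
=0 - (-1/16)=1/16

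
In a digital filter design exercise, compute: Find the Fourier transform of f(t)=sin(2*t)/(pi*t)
sin(W * t)/(pi * t)=(W/pi) * sinc(W * t/pi) is the impulse response of the ideal low-pass filter with cutoff W (here W=2).
Its Fourier transform is a rectangular function:
F(omega)=1 for |omega| < 2, 0 otherwise

Answer: rect(omega/4) [i.e., 1 for |omega| < 2, 0 otherwise]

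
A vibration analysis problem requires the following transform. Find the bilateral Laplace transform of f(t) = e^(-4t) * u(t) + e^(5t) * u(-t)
For e^(-4t)*u(t): L=1/(s + 4), Re(s) > -4
For e^(5t)*u(-t): L=-1/(s-5), Re(s) < 5
Combined: F(s)=1/(s + 4) - 1/(s-5), -4 < Re(s) < 5

Answer: 1/(s + 4) - 1/(s-5), ROC: -4 < Re(s) < 5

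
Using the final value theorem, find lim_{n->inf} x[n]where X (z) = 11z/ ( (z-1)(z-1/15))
Final value theorem: lim x[n] = lim_{z->1} (z-1)*X(z)
(z-1)*X(z) = 11z/(z-1/15)
As z->1: 11/(1 - 1/15) = 11/(14/15) = 165/14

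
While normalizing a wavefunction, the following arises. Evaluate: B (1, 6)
B(x,y) = Γ(x)Γ(y)/Γ(x+y) = (x-1)!(y-1)!/(x+y-1)!
B(1,6) = 0!·5!/6! = 1/6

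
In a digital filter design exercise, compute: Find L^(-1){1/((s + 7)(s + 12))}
Partial fractions: 1/((s+7)(s+12))=A/(s+7)+B/(s+12)
Cover-up: A=1/(s+12)|_{s=-7}=1/5; B=1/(s+7)|_{s=-12}=-1/5
L^(-1)=(1/5)e^(-7t) - (1/5)e^(-12t)

Answer: (1/5)(e^(-7t) - e^(-12t))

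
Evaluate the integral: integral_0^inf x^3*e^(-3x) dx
This is a Gamma integral. Substitute u=3x (du=3 dx):
integral_0^inf x^3 * e^(-3x) dx=(1/3^4) integral_0^inf u^3 * e^(-u) du
=Gamma(4)/3^4=3!/3^4=6/81

Answer: 2/27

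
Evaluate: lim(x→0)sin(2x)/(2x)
L'Hôpital (0/0): lim 2cos(2x)/2 = 2/2

Answer: 1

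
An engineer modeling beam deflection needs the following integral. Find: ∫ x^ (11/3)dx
Power rule: ∫ x^(11/3) dx=x^(14/3)/(14/3) + C

Answer: (3/14)·x^(14/3) + C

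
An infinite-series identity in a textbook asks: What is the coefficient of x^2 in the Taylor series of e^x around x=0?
Taylor series of e^x = Σ x^n/n!
Coefficient of x^2 = 1/2! = 1/2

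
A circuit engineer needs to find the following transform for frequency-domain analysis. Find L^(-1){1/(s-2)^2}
L^(-1){1/(s-a)^n}=t^(n-1)·e^(at)/(n-1)!
Here a=2, n=2: t^1·e^(2t)/1

Answer: t·e^(2t)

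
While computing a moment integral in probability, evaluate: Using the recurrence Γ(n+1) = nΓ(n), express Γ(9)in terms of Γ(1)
Γ(9)=8Γ(8)=8·7Γ(7)=...=8!·Γ(1)=40320·Γ(1)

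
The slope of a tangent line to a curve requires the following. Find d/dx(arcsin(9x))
d/dx[arcsin(u)]=u'/√(1-u²), u=9x, u'=9

Answer: 9/√(1-81x²)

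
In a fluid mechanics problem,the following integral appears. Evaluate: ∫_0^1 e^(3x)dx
Antiderivative: (1/3)e^(3x)
Evaluate: (1/3)(e^3-1)

Answer: (e^3-1)/3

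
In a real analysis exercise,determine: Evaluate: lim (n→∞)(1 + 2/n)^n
This is the definition of e^2: lim(1+2/n)^n = e^2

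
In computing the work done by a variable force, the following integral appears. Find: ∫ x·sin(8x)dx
By parts: u = x, dv = sin(8x) dx
du = dx, v = -cos(8x)/8
= -x·cos(8x)/8 + sin(8x)/8² + C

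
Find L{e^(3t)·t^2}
First shifting: L{e^(at)f(t)} = F(s-a)
L{t^2} = 2/s^3
Shift s → s-3: 2/(s-3)^3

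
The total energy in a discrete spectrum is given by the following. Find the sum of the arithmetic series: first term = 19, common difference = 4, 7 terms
Last term: a_n = 19 + (7 - 1)·4 = 43
Sum = n(a_1 + a_n)/2 = 7(19 + 43)/2 = 217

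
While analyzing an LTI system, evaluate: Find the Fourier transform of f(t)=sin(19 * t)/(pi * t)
sin(W*t)/(pi*t) = (W/pi)*sinc(W*t/pi) is the impulse response of the ideal low-pass filter with cutoff W (here W = 19).
Its Fourier transform is a rectangular function:
F(omega) = 1 for |omega| < 19, 0 otherwise

Answer: rect(omega/38) [i.e., 1 for |omega| < 19, 0 otherwise]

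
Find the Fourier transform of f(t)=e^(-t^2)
The Fourier transform of a Gaussian e^(-t^2) is sqrt(pi) * e^(-omega^2/4).
With a = 1: F(omega) = sqrt(pi) * e^(-omega^2/4)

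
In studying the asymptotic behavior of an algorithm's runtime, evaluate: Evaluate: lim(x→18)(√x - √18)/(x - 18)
Multiply by conjugate (√x + √18)/(√x + √18):
= (x - 18)/((x - 18)(√x + √18)) = 1/(√x + √18)
As x → 18: 1/(2√18)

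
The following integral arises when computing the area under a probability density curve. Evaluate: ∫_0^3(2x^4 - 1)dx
Step 1: Find antiderivative F(x)=(2/5)x^5 - x
Step 2: F(3) - F(0)=471/5 - (0)=471/5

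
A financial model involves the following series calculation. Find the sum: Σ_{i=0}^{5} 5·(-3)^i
Geometric series: S=a(1 - r^n)/(1 - r)
a=5, r=-3, n=6
S=5(1-729)/4=-910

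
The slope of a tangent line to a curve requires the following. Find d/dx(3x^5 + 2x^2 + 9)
Power rule: d/dx(ax^n) = n·a·x^(n-1)
Term by term: 15·x^4 + 4·x

Answer: 15x^4 + 4x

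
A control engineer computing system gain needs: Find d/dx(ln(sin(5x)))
Chain rule: d/dx[ln(u)] = u'/u where u = sin(5x)
u' = 5cos(5x)

Answer: (5cos(5x))/(sin(5x))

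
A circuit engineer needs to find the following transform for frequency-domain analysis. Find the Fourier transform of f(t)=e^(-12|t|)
Using the standard pair: F{e^(-a|t|)} = 2a/(a^2 + omega^2)
With a = 12: F(omega) = 24/(144 + omega^2)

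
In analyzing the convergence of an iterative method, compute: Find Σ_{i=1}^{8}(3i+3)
=3·Σ i+3·8=3·36+24=132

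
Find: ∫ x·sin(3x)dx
By parts: u=x, dv=sin(3x) dx
du=dx, v=-cos(3x)/3
=-x·cos(3x)/3+sin(3x)/3²+C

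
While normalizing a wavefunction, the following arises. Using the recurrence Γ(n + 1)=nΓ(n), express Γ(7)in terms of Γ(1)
Γ(7)=6Γ(6)=6·5Γ(5)=...=6!·Γ(1)=720·Γ(1)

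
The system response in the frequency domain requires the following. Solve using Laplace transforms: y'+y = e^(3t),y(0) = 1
Take L: sY - 1 + Y=1/(s-3)
Y(s + 1)=1/(s-3) + 1
Y=1/((s-3)(s + 1)) + 1/(s + 1)
Partial fractions: 1/((s-3)(s + 1))=(1/4)/(s-3) - (1/4)/(s + 1)
So Y=(1/4)/(s-3) + (3/4)/(s + 1)
Inverse Laplace transform (L^(-1){1/(s-3)}=e^(3t), L^(-1){1/(s + 1)}=e^(-t)):

Answer: y(t)=(1/4)·e^(3t) + (3/4)·e^(-t)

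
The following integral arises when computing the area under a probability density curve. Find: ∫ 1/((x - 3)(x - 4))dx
Partial fractions: 1/((x-3)(x-4)) = A/(x-3)+B/(x-4)
A = -1, B = 1
∫ [-1· 1/(x-3)+1· 1/(x-4)] dx
= (1)[ln|x-4| - ln|x-3|]+C

Answer: ln|(x-4)/(x-3)|+C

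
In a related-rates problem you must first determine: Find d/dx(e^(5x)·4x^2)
Product rule: (fg)' = f'g + fg'
f = e^(5x), f' = 5·e^(5x)
g = 4x^2, g' = 8x

Answer: 20·e^(5x)·x^2 + 8·e^(5x)·x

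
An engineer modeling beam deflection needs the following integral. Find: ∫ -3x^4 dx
Using power rule: ∫ -3x^4 dx=-3/5 x^5+C=(-3/5)x^5+C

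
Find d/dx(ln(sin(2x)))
Chain rule: d/dx[ln(u)]=u'/u where u=sin(2x)
u'=2cos(2x)

Answer: (2cos(2x))/(sin(2x))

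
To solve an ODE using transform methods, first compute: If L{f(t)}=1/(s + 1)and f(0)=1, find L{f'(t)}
L{f'(t)} = s·F(s) - f(0) = s/(s + 1) - 1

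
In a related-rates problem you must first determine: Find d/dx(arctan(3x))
d/dx[arctan(u)]=u'/(1+u²), u=3x, u'=3

Answer: 3/(1+9x²)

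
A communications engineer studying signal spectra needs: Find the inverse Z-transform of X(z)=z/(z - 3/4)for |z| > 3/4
Standard pair: z/(z-a) <-> a^n*u[n] for causal signals
With a = 3/4: x[n] = (3/4)^n*u[n]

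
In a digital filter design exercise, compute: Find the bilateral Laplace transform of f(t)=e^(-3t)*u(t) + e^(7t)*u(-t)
For e^(-3t) * u(t): L=1/(s+3), Re(s) > -3
For e^(7t) * u(-t): L=-1/(s-7), Re(s) < 7
Combined: F(s)=1/(s+3)-1/(s-7), -3 < Re(s) < 7

Answer: 1/(s+3)-1/(s-7), ROC: -3 < Re(s) < 7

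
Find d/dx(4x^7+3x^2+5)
Power rule: d/dx(ax^n) = n·a·x^(n-1)
Term by term: 28·x^6+6·x

Answer: 28x^6+6x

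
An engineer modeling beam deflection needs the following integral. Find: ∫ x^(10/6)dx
Power rule: ∫ x^(5/3) dx=x^(8/3)/(8/3) + C

Answer: (3/8)·x^(8/3) + C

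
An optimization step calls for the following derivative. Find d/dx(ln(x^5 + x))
Chain rule: d/dx[ln(u)]=u'/u where u=x^5+x
u'=5x^4+1

Answer: (5x^4+1)/(x^5+x)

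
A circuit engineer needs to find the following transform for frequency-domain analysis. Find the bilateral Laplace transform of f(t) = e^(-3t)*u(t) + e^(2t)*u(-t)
For e^(-3t) * u(t): L = 1/(s + 3), Re(s) > -3
For e^(2t) * u(-t): L = -1/(s-2), Re(s) < 2
Combined: F(s) = 1/(s + 3) - 1/(s-2), -3 < Re(s) < 2

Answer: 1/(s + 3) - 1/(s-2), ROC: -3 < Re(s) < 2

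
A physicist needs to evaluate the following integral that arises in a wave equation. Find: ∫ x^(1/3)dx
Power rule: ∫ x^(1/3) dx=x^(4/3)/(4/3)+C

Answer: (3/4)·x^(4/3)+C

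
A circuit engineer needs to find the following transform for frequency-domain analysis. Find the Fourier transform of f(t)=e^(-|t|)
Using the standard pair: F{e^(-a|t|)}=2a/(a^2+omega^2)
With a=1: F(omega)=2/(1+omega^2)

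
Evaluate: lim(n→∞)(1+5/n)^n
This is the definition of e^5: lim(1+5/n)^n = e^5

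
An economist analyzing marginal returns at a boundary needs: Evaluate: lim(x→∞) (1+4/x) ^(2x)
Rewrite as [(1 + 4/x)^x]^2.
lim(1 + 4/x)^x=e^4, so limit=(e^4)^2=e^8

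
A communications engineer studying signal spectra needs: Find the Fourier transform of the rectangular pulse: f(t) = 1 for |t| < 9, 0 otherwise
F(omega) = integral from -9 to 9 of e^(-j*omega*t) dt
= 2*sin(9*omega)/omega = 18*sinc(9*omega/pi)

Answer: 2*sin(9*omega)/omega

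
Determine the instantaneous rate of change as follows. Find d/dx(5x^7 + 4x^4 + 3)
Power rule: d/dx(ax^n) = n·a·x^(n-1)
Term by term: 35·x^6+16·x^3

Answer: 35x^6+16x^3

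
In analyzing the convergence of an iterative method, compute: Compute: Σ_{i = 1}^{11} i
Using formula: Σ i^1=n(n+1)/2=11·12/2=66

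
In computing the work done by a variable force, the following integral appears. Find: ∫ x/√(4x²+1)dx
Let u=4x²+1, du=8x dx
∫ (1/8)·u^(-1/2) du=√u/4+C

Answer: √(4x²+1)/4+C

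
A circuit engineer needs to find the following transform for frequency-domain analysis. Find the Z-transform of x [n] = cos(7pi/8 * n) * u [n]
Z{cos(w0 * n) * u[n]} = z(z - cos(w0))/(z^2-2z * cos(w0)+1)
With w0 = 7pi/8: X(z) = z(z - cos(7pi/8))/(z^2-2z * cos(7pi/8)+1)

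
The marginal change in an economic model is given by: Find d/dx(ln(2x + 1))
Chain rule: d/dx[ln(u)]=u'/u where u=2x+1
u'=2

Answer: (2)/(2x+1)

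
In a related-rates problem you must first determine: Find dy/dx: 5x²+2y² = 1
Differentiate: 10x + 4y·(dy/dx)=0
dy/dx=-10x/(4y)=-(5/2)·(x/y)

Answer: dy/dx=-(5/2)·(x/y)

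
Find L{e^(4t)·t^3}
First shifting: L{e^(at)f(t)}=F(s-a)
L{t^3}=6/s^4
Shift s → s-4: 6/(s-4)^4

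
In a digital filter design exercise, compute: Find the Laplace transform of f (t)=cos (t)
L{cos(wt)} = s/(s²+w²)
L{cos(t)} = s/(s²+1)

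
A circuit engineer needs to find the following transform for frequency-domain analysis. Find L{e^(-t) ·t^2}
First shifting: L{e^(at)f(t)}=F(s-a)
L{t^2}=2/s^3
Shift s → s + 1: 2/(s + 1)^3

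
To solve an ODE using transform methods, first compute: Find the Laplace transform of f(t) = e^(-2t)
L{e^(at)}=1/(s-a)
L{e^(-2t)}=1/(s+2)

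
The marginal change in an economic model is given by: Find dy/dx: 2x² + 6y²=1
Differentiate: 4x + 12y·(dy/dx)=0
dy/dx=-4x/(12y)=-(1/3)·(x/y)

Answer: dy/dx=-(1/3)·(x/y)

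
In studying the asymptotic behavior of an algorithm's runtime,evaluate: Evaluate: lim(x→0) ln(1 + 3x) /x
L'Hôpital (0/0): lim 3/(1+3x) / 1=3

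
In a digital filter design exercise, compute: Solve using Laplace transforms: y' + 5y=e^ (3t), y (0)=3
Take L: sY - 3+5Y=1/(s-3)
Y(s+5)=1/(s-3)+3
Y=1/((s-3)(s+5))+3/(s+5)
Partial fractions: 1/((s-3)(s+5))=(1/8)/(s-3) - (1/8)/(s+5)
So Y=(1/8)/(s-3)+(23/8)/(s+5)
Inverse Laplace transform (L^(-1){1/(s-3)}=e^(3t), L^(-1){1/(s+5)}=e^(-5t)):

Answer: y(t)=(1/8)·e^(3t)+(23/8)·e^(-5t)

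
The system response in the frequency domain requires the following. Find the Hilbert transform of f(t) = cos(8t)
The Hilbert transform shifts each frequency component by -pi/2.
H{cos(wt)}=sin(wt)
With w=8: H{cos(8t)}=sin(8t)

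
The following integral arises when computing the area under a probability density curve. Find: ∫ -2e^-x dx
Since d/dx[e^-x] = - e^-x, we get 2e^-x+C

Answer: 2e^-x+C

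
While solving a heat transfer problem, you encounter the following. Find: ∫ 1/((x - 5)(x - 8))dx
Partial fractions: 1/((x-5)(x-8)) = A/(x-5)+B/(x-8)
A = -1/3, B = 1/3
∫ [-1/3· 1/(x-5)+1/3· 1/(x-8)] dx
= (1/3)[ln|x-8| - ln|x-5|]+C

Answer: (1/3)·ln|(x-8)/(x-5)|+C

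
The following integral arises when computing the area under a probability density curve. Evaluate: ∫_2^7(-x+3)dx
Step 1: Find antiderivative F(x) = (-1/2)x^2 + 3x
Step 2: F(7) - F(2) = -7/2 - (4) = -15/2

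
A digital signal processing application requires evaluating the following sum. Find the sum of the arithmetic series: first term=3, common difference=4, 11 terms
Last term: a_n = 3+(11-1)·4 = 43
Sum = n(a_1+a_n)/2 = 11(3+43)/2 = 253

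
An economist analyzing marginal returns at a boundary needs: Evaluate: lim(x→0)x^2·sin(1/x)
Squeeze theorem: -|x^2| ≤ x^2·sin(1/x) ≤ |x^2|
Since x^2 → 0 as x → 0, by squeeze theorem the limit is 0

Answer: 0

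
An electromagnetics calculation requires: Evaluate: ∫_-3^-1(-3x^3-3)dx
Step 1: Find antiderivative F(x) = (-3/4)x^4-3x
Step 2: F(-1) - F(-3) = 9/4 - (-207/4) = 54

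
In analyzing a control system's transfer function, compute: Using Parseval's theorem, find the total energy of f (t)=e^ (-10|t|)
Parseval's theorem: E=integral |f(t)|^2 dt=(1/2pi) integral |F(omega)|^2 domega
E=integral_{-inf}^{inf} e^(-20|t|) dt=2 * integral_0^inf e^(-20t) dt=2/(2 * 10)=1/10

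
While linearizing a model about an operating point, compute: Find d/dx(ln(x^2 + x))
Chain rule: d/dx[ln(u)] = u'/u where u = x^2+x
u' = 2x+1

Answer: (2x+1)/(x^2+x)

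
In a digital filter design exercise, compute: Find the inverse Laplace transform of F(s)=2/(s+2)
L^(-1){2/(s-a)} = c·e^(at)
Here a = -2, c = 2

Answer: 2e^(-2t)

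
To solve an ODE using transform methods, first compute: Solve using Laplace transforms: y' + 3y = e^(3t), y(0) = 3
Take L: sY - 3+3Y = 1/(s-3)
Y(s+3) = 1/(s-3)+3
Y = 1/((s-3)(s+3))+3/(s+3)
Partial fractions: 1/((s-3)(s+3)) = (1/6)/(s-3) - (1/6)/(s+3)
So Y = (1/6)/(s-3)+(17/6)/(s+3)
Inverse Laplace transform (L^(-1){1/(s-3)} = e^(3t), L^(-1){1/(s+3)} = e^(-3t)):

Answer: y(t) = (1/6)·e^(3t)+(17/6)·e^(-3t)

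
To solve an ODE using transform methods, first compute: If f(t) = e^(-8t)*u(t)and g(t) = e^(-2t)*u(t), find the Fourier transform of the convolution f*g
By the convolution theorem: F{f * g} = F(omega) * G(omega)
F(omega) = 1/(8 + j * omega), G(omega) = 1/(2 + j * omega)
F{f * g} = 1/((8 + j * omega)(2 + j * omega))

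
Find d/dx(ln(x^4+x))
Chain rule: d/dx[ln(u)] = u'/u where u = x^4 + x
u' = 4x^3 + 1

Answer: (4x^3 + 1)/(x^4 + x)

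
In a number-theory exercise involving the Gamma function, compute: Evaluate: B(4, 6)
B(x,y)=Γ(x)Γ(y)/Γ(x + y)=(x-1)!(y-1)!/(x + y-1)!
B(4,6)=3!·5!/9!=1/504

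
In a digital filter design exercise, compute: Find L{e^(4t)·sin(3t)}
First shifting: L{e^(at)f(t)} = F(s-a)
L{sin(3t)} = 3/(s²+9)
Shift: 3/((s-4)²+9)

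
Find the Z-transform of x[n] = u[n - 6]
Using the time-shift property: Z{u[n-6]}=z^(-6)*z/(z-1)
=z^(-5)/(z-1)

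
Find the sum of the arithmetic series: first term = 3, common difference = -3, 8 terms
Last term: a_n = 3+(8-1)·-3 = -18
Sum = n(a_1+a_n)/2 = 8(3+(-18))/2 = -60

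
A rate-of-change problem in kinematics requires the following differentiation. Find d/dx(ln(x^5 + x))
Chain rule: d/dx[ln(u)] = u'/u where u = x^5+x
u' = 5x^4+1

Answer: (5x^4+1)/(x^5+x)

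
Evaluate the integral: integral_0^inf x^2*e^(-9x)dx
This is a Gamma integral. Substitute u=9x (du=9 dx):
integral_0^inf x^2*e^(-9x) dx=(1/9^3) integral_0^inf u^2*e^(-u) du
=Gamma(3)/9^3=2!/9^3=2/729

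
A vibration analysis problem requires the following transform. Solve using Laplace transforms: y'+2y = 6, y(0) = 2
Take L of both sides: sY(s)-2+2Y(s)=6/s
Y(s)(s+2)=6/s+2
Y(s)=6/(s(s+2))+2/(s+2)
Partial fractions: 6/(s(s+2))=3/s - 3/(s+2)
So Y(s)=3/s - 1/(s+2)
Inverse transform (L^(-1){1/s}=1, L^(-1){1/(s+2)}=e^(-2t)):

Answer: y(t)=3 - e^(-2t)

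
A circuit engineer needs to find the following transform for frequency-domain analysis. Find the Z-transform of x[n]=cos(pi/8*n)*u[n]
Z{cos(w0*n)*u[n]}=z(z - cos(w0))/(z^2-2z*cos(w0)+1)
With w0=pi/8: X(z)=z(z - cos(pi/8))/(z^2-2z*cos(pi/8)+1)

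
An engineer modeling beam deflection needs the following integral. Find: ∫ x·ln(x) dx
By parts: u=ln(x), dv=x dx
du=1/x dx, v=x^2/2
=x^2·ln(x)/2 - ∫ x/2 dx
=x^2·ln(x)/2 - x^2/4+C

Answer: x^2(ln(x)/2-1/4)+C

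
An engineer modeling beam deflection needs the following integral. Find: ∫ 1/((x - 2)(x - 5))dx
Partial fractions: 1/((x-2)(x-5))=A/(x-2) + B/(x-5)
A=-1/3, B=1/3
∫ [-1/3· 1/(x-2) + 1/3· 1/(x-5)] dx
=(1/3)[ln|x-5| - ln|x-2|] + C

Answer: (1/3)·ln|(x-5)/(x-2)| + C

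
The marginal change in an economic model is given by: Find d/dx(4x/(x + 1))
Quotient rule: (f/g)'=(f'g - fg')/g²
f=4x, f'=4
g=x+1, g'=1

Answer: (4·(x+1)-4x)/(x+1)²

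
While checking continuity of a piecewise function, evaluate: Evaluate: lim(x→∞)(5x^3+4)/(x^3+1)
Divide numerator and denominator by x^3:
lim (5+4/x^3)/(1+1/x^3) = 5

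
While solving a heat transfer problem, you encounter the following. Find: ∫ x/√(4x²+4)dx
Let u = 4x²+4, du = 8x dx
∫ (1/8)·u^(-1/2) du = √u/4+C

Answer: √(4x²+4)/4+C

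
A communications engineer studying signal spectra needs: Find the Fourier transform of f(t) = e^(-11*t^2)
The Fourier transform of a Gaussian e^(-a * t^2) is sqrt(pi/a) * e^(-omega^2/(4a)).
With a = 11: F(omega) = sqrt(pi/11) * e^(-omega^2/44)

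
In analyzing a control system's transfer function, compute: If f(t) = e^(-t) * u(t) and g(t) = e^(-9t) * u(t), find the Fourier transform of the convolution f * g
By the convolution theorem: F{f*g}=F(omega)*G(omega)
F(omega)=1/(1+j*omega), G(omega)=1/(9+j*omega)
F{f*g}=1/((1+j*omega)(9+j*omega))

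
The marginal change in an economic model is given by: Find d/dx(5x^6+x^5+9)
Power rule: d/dx(ax^n)=n·a·x^(n-1)
Term by term: 30·x^5+5·x^4

Answer: 30x^5+5x^4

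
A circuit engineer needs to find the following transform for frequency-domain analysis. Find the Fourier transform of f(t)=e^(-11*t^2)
The Fourier transform of a Gaussian e^(-a*t^2) is sqrt(pi/a)*e^(-omega^2/(4a)).
With a = 11: F(omega) = sqrt(pi/11)*e^(-omega^2/44)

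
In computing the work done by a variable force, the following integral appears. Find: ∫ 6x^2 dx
Using power rule: ∫ 6x^2 dx=6/3 x^3+C=2x^3+C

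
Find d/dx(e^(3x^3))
Chain rule: d/dx[e^u]=e^u · u' where u=3x^3
u'=9x^2

Answer: 9x^2·e^(3x^3)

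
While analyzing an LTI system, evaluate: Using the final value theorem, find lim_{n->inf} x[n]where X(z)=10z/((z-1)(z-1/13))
Final value theorem: lim x[n] = lim_{z->1} (z-1) * X(z)
(z-1) * X(z) = 10z/(z-1/13)
As z->1: 10/(1-1/13) = 10/(12/13) = 65/6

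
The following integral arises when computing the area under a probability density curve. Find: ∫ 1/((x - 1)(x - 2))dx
Partial fractions: 1/((x-1)(x-2)) = A/(x-1)+B/(x-2)
A = -1, B = 1
∫ [-1· 1/(x-1)+1· 1/(x-2)] dx
= (1)[ln|x-2| - ln|x-1|]+C

Answer: ln|(x-2)/(x-1)|+C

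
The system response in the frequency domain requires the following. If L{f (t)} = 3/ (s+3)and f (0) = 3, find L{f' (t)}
L{f'(t)} = s·F(s) - f(0) = 3s/(s + 3) - 3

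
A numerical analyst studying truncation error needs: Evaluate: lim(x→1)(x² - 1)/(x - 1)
Factor: (x² - 1) = (x-1)(x + 1)
Cancel (x-1): lim(x→1) (x + 1) = 2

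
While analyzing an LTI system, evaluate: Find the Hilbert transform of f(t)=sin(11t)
The Hilbert transform shifts each frequency component by -pi/2.
H{sin(wt)} = -cos(wt)
With w = 11: H{sin(11t)} = -cos(11t)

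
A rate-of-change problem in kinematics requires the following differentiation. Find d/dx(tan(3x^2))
Chain rule: d/dx[tan(u)] = sec²(u)·u' where u = 3x^2
u' = 6x

Answer: 6x·sec²(3x^2)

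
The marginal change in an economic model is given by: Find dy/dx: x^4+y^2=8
Differentiate: 4x^3 + 2y·(dy/dx) = 0
dy/dx = -4x^3/(2y)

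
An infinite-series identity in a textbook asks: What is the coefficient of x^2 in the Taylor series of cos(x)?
cos(x) = Σ (-1)^k x^(2k)/(2k)!
For x^2: (-1)^1/2! = -1/2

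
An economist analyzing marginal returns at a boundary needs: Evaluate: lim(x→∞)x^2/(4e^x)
Apply L'Hôpital 2 times (∞/∞ each time):
Eventually get 2!/(4e^x) → 0

Answer: 0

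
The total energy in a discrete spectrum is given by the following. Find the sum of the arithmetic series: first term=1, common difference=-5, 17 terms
Last term: a_n=1 + (17 - 1)·-5=-79
Sum=n(a_1 + a_n)/2=17(1 + (-79))/2=-663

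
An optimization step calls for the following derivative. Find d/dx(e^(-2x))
Chain rule: d/dx[e^u] = e^u · u' where u = -2x
u' = -2

Answer: -2·e^(-2x)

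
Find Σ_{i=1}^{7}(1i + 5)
=1·Σ i + 5·7=1·28 + 35=63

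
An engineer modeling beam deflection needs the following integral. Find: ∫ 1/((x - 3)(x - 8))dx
Partial fractions: 1/((x-3)(x-8))=A/(x-3) + B/(x-8)
A=-1/5, B=1/5
∫ [-1/5· 1/(x-3) + 1/5· 1/(x-8)] dx
=(1/5)[ln|x-8| - ln|x-3|] + C

Answer: (1/5)·ln|(x-8)/(x-3)| + C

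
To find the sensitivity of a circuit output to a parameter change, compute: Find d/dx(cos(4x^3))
Chain rule: d/dx[cos(u)] = -sin(u)·u' where u = 4x^3
u' = 12x^2

Answer: -12x^2·sin(4x^3)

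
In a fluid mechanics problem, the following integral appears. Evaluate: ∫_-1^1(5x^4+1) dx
Step 1: Find antiderivative F(x)=x^5+x
Step 2: F(1) - F(-1)=2 - (-2)=4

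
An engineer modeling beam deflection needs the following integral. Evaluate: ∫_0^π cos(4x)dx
Antiderivative: sin(4x)/4
Evaluate at bounds: [sin(4·π)/4] - [sin(4·0)/4]
= ((0) - (0))/4 = 0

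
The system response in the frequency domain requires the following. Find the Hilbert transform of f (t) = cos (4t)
The Hilbert transform shifts each frequency component by -pi/2.
H{cos(wt)} = sin(wt)
With w = 4: H{cos(4t)} = sin(4t)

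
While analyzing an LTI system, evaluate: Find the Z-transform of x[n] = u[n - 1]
Using the time-shift property: Z{u[n-1]} = z^(-1) * z/(z-1)
= z^(0)/(z-1)

Answer: 1/(z-1)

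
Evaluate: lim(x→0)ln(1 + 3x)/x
L'Hôpital (0/0): lim 3/(1 + 3x) / 1 = 3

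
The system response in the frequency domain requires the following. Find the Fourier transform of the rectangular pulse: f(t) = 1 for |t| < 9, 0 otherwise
F(omega) = integral from -9 to 9 of e^(-j*omega*t) dt
= 2*sin(9*omega)/omega = 18*sinc(9*omega/pi)

Answer: 2*sin(9*omega)/omega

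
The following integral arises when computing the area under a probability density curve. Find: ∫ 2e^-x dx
Since d/dx[e^-x]=- e^-x, we get -2e^-x+C

Answer: -2e^-x+C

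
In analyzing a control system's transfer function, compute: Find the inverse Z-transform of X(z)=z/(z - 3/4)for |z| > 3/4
Standard pair: z/(z-a) <-> a^n*u[n] for causal signals
With a=3/4: x[n]=(3/4)^n*u[n]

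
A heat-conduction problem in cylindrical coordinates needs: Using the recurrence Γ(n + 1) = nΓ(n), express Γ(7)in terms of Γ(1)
Γ(7)=6Γ(6)=6·5Γ(5)=...=6!·Γ(1)=720·Γ(1)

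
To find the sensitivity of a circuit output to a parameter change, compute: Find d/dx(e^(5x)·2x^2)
Product rule: (fg)' = f'g+fg'
f = e^(5x), f' = 5·e^(5x)
g = 2x^2, g' = 4x

Answer: 10·e^(5x)·x^2+4·e^(5x)·x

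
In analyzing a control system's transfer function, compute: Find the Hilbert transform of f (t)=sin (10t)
The Hilbert transform shifts each frequency component by -pi/2.
H{sin(wt)}=-cos(wt)
With w=10: H{sin(10t)}=-cos(10t)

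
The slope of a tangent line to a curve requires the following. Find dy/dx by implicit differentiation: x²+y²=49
Differentiate both sides: 2x+2y·(dy/dx)=0
Solve: dy/dx=-2x/(2y)=-x/y

Answer: dy/dx=-x/y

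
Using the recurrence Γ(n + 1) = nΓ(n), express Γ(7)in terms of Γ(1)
Γ(7) = 6Γ(6) = 6·5Γ(5) = ... = 6!·Γ(1) = 720·Γ(1)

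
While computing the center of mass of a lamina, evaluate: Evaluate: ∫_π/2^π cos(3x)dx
Antiderivative: sin(3x)/3
Evaluate at bounds: [sin(3·π)/3] - [sin(3·π/2)/3]
=((0) - (-1))/3=1/3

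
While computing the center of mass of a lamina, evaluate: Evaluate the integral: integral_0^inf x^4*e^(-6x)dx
This is a Gamma integral. Substitute u = 6x (du = 6 dx):
integral_0^inf x^4*e^(-6x) dx = (1/6^5) integral_0^inf u^4*e^(-u) du
= Gamma(5)/6^5 = 4!/6^5 = 24/7776

Answer: 1/324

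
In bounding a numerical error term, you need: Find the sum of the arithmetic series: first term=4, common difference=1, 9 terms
Last term: a_n=4+(9-1)·1=12
Sum=n(a_1+a_n)/2=9(4+12)/2=72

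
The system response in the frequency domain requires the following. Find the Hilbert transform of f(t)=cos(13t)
The Hilbert transform shifts each frequency component by -pi/2.
H{cos(wt)}=sin(wt)
With w=13: H{cos(13t)}=sin(13t)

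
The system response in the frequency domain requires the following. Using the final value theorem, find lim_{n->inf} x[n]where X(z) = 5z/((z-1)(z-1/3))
Final value theorem: lim x[n] = lim_{z->1} (z-1)*X(z)
(z-1)*X(z) = 5z/(z-1/3)
As z->1: 5/(1-1/3) = 5/(2/3) = 15/2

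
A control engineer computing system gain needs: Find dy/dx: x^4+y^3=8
Differentiate: 4x^3+3y^2·(dy/dx) = 0
dy/dx = -4x^3/(3y^2)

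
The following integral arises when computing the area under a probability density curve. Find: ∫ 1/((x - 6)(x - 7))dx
Partial fractions: 1/((x-6)(x-7))=A/(x-6) + B/(x-7)
A=-1, B=1
∫ [-1· 1/(x-6) + 1· 1/(x-7)] dx
=(1)[ln|x-7| - ln|x-6|] + C

Answer: ln|(x-7)/(x-6)| + C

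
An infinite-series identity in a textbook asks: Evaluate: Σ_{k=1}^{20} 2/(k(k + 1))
Partial fractions: 2/(k(k + 1))=2/k - 2/(k + 1)
Telescoping sum: 2(1 - 1/21)=2·20/21

Answer: 40/21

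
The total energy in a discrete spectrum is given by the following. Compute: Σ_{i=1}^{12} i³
Using formula: Σ i^3 = [n(n+1)/2]² = [12·13/2]² = 6084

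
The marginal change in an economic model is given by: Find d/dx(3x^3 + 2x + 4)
Power rule: d/dx(ax^n)=n·a·x^(n-1)
Term by term: 9·x^2 + 2

Answer: 9x^2 + 2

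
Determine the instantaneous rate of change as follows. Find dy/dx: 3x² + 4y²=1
Differentiate: 6x + 8y·(dy/dx) = 0
dy/dx = -6x/(8y) = -(3/4)·(x/y)

Answer: dy/dx = -(3/4)·(x/y)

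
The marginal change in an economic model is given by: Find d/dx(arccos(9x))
d/dx[arccos(u)]=-u'/√(1-u²), u=9x, u'=9

Answer: -9/√(1-81x²)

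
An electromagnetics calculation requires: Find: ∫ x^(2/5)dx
Power rule: ∫ x^(2/5) dx = x^(7/5)/(7/5) + C

Answer: (5/7)·x^(7/5) + C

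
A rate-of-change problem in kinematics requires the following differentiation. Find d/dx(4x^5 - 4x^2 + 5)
Power rule: d/dx(ax^n)=n·a·x^(n-1)
Term by term: 20·x^4 - 8·x

Answer: 20x^4 - 8x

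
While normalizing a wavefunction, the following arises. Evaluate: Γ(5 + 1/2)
Γ(n+1/2)=(2n)!√π/(4^n·n!)
=3628800√π/(1024·120)=(945/32)·√π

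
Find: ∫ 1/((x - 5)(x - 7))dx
Partial fractions: 1/((x-5)(x-7)) = A/(x-5) + B/(x-7)
A = -1/2, B = 1/2
∫ [-1/2· 1/(x-5) + 1/2· 1/(x-7)] dx
= (1/2)[ln|x-7| - ln|x-5|] + C

Answer: (1/2)·ln|(x-7)/(x-5)| + C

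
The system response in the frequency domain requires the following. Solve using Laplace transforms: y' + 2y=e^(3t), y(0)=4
Take L: sY - 4+2Y = 1/(s-3)
Y(s+2) = 1/(s-3)+4
Y = 1/((s-3)(s+2))+4/(s+2)
Partial fractions: 1/((s-3)(s+2)) = (1/5)/(s-3) - (1/5)/(s+2)
So Y = (1/5)/(s-3)+(19/5)/(s+2)
Inverse Laplace transform (L^(-1){1/(s-3)} = e^(3t), L^(-1){1/(s+2)} = e^(-2t)):

Answer: y(t) = (1/5)·e^(3t)+(19/5)·e^(-2t)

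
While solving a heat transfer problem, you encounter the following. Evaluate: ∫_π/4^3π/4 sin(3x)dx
Antiderivative: -cos(3x)/3
Evaluate at bounds: [-cos(3·3π/4)/3] - [-cos(3·π/4)/3]
=(-(√2/2) + (-√2/2))/3=-√2/3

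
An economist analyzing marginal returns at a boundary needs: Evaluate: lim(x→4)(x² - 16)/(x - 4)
Factor: (x² - 16) = (x-4)(x + 4)
Cancel (x-4): lim(x→4) (x + 4) = 8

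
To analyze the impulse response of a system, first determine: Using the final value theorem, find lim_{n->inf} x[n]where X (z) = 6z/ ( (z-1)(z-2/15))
Final value theorem: lim x[n]=lim_{z->1} (z-1) * X(z)
(z-1) * X(z)=6z/(z-2/15)
As z->1: 6/(1 - 2/15)=6/(13/15)=90/13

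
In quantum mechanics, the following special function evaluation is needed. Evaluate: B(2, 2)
B(x,y)=Γ(x)Γ(y)/Γ(x + y)=(x-1)!(y-1)!/(x + y-1)!
B(2,2)=1!·1!/3!=1/6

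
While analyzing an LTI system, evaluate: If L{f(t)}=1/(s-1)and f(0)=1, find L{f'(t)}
L{f'(t)}=s·F(s) - f(0)=s/(s-1)-1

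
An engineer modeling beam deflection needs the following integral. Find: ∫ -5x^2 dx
Using power rule: ∫ -5x^2 dx=-5/3 x^3 + C=(-5/3)x^3 + C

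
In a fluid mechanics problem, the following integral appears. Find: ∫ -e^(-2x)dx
Since d/dx[e^(-2x)] = -2e^(-2x), we get 1/2 e^(-2x)+C

Answer: (1/2)e^(-2x)+C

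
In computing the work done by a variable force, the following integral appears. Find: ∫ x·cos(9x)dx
By parts: u=x, dv=cos(9x) dx
du=dx, v=sin(9x)/9
=x·sin(9x)/9 + cos(9x)/9² + C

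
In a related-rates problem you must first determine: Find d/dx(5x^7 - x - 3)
Power rule: d/dx(ax^n)=n·a·x^(n-1)
Term by term: 35·x^6-1

Answer: 35x^6-1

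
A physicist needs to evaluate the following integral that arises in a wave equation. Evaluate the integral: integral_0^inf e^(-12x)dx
integral_0^inf e^(-12x) dx = [-1/12 * e^(-12x)]_0^inf
= 0 - (-1/12) = 1/12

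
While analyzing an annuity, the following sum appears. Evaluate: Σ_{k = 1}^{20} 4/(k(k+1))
Partial fractions: 4/(k(k+1))=4/k - 4/(k+1)
Telescoping sum: 4(1-1/21)=4·20/21

Answer: 80/21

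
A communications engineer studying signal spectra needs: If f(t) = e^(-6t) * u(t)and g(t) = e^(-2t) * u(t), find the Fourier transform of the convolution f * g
By the convolution theorem: F{f * g}=F(omega) * G(omega)
F(omega)=1/(6+j * omega), G(omega)=1/(2+j * omega)
F{f * g}=1/((6+j * omega)(2+j * omega))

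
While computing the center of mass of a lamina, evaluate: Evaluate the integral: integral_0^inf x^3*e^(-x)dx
This is a Gamma integral. Substitute u = 1x:
integral_0^inf x^3*e^(-x) dx = (1/1^4) integral_0^inf u^3*e^(-u) du
= Gamma(4)/1^4 = 3!/1^4 = 6/1

Answer: 6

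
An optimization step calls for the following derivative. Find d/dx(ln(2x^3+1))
Chain rule: d/dx[ln(u)]=u'/u where u=2x^3 + 1
u'=6x^2

Answer: (6x^2)/(2x^3 + 1)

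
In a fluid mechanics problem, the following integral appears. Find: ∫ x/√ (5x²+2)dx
Let u = 5x² + 2, du = 10x dx
∫ (1/10)·u^(-1/2) du = √u/5 + C

Answer: √(5x² + 2)/5 + C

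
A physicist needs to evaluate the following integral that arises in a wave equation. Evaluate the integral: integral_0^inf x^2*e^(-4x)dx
This is a Gamma integral. Substitute u=4x (du=4 dx):
integral_0^inf x^2*e^(-4x) dx=(1/4^3) integral_0^inf u^2*e^(-u) du
=Gamma(3)/4^3=2!/4^3=2/64

Answer: 1/32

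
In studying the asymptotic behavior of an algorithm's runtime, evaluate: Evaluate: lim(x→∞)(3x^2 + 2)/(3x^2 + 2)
Divide numerator and denominator by x^2:
lim (3 + 2/x^2)/(3 + 2/x^2) = 1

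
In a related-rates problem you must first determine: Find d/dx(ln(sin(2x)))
Chain rule: d/dx[ln(u)]=u'/u where u=sin(2x)
u'=2cos(2x)

Answer: (2cos(2x))/(sin(2x))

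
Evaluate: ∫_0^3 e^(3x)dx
Antiderivative: (1/3)e^(3x)
Evaluate: (1/3)(e^9 - 1)

Answer: (e^9 - 1)/3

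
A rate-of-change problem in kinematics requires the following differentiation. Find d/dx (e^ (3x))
Chain rule: d/dx[e^u]=e^u · u' where u=3x
u'=3

Answer: 3·e^(3x)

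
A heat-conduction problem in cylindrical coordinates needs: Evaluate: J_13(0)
J_n(0)=0 for all n > 0 (Bessel function of first kind)
J_13(0)=0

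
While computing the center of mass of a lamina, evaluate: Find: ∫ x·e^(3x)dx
Integration by parts: u = x, dv = e^(3x) dx
du = dx, v = e^(3x)/3
= x·e^(3x)/3 - ∫ e^(3x)/3 dx
= x·e^(3x)/3 - e^(3x)/9 + C

Answer: e^(3x)(x/3 - 1/9) + C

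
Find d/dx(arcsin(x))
d/dx[arcsin(u)]=u'/√(1-u²), u=x, u'=1

Answer: 1/√(1-x²)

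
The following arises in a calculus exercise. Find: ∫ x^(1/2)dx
Power rule: ∫ x^(1/2) dx=x^(3/2)/(3/2)+C

Answer: (2/3)·x^(3/2)+C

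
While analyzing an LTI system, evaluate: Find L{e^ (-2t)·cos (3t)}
First shifting: L{e^(at)f(t)}=F(s-a)
L{cos(3t)}=s/(s² + 9)
Shift: (s + 2)/((s + 2)² + 9)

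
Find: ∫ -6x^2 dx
Using power rule: ∫ -6x^2 dx = -6/3 x^3+C = -2x^3+C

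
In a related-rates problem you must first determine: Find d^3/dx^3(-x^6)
Apply power rule 3 times:
d^1: -6x^5
d^2: -30x^4
d^3: -120x^3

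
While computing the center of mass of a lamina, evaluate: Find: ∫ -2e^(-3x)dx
Since d/dx[e^(-3x)] = -3e^(-3x), we get 2/3 e^(-3x)+C

Answer: (2/3)e^(-3x)+C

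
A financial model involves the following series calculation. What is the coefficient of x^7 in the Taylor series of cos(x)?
cos(x) has only even powers. Coefficient of x^7 = 0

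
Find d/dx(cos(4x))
Chain rule: d/dx[cos(u)]=-sin(u)·u' where u=4x
u'=4

Answer: -4·sin(4x)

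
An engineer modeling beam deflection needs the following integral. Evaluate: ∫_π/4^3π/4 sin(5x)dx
Antiderivative: -cos(5x)/5
Evaluate at bounds: [-cos(5·3π/4)/5] - [-cos(5·π/4)/5]
= (-(√2/2) + (-√2/2))/5 = -√2/5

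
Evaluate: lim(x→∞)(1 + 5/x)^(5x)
Rewrite as [(1+5/x)^x]^5.
lim(1+5/x)^x=e^5, so limit=(e^5)^5=e^25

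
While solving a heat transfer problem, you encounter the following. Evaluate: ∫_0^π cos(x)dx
Antiderivative: sin(x)
Evaluate at bounds: [sin(1·π)/1] - [sin(1·0)/1]
= ((0) - (0))/1 = 0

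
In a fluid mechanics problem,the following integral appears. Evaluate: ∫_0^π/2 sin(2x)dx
Antiderivative: -cos(2x)/2
Evaluate at bounds: [-cos(2·π/2)/2] - [-cos(2·0)/2]
=(-(-1) + (1))/2=1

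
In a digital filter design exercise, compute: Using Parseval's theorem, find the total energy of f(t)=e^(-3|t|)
Parseval's theorem: E = integral |f(t)|^2 dt = (1/2pi) integral |F(omega)|^2 domega
E = integral_{-inf}^{inf} e^(-6|t|) dt = 2 * integral_0^inf e^(-6t) dt = 2/(2 * 3) = 1/3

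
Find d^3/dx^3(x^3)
Apply power rule 3 times:
d^1: 3x^2
d^2: 6x
d^3: 6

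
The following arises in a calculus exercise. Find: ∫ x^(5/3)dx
Power rule: ∫ x^(5/3) dx = x^(8/3)/(8/3)+C

Answer: (3/8)·x^(8/3)+C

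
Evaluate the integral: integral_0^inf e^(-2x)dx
integral_0^inf e^(-2x) dx=[-1/2 * e^(-2x)]_0^inf
=0 - (-1/2)=1/2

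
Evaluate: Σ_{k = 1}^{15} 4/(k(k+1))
Partial fractions: 4/(k(k + 1)) = 4/k - 4/(k + 1)
Telescoping sum: 4(1 - 1/16) = 4·15/16

Answer: 15/4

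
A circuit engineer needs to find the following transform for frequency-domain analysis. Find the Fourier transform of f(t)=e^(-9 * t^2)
The Fourier transform of a Gaussian e^(-a * t^2) is sqrt(pi/a) * e^(-omega^2/(4a)).
With a = 9: F(omega) = sqrt(pi)/3 * e^(-omega^2/36)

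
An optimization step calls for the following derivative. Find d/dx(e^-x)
Chain rule: d/dx[e^u]=e^u · u' where u=-x
u'=-1

Answer: -1·e^-x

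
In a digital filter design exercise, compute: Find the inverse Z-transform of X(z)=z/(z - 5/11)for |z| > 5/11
Standard pair: z/(z-a) <-> a^n * u[n] for causal signals
With a=5/11: x[n]=(5/11)^n * u[n]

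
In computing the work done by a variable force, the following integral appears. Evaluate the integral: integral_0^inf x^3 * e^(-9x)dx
This is a Gamma integral. Substitute u = 9x (du = 9 dx):
integral_0^inf x^3 * e^(-9x) dx = (1/9^4) integral_0^inf u^3 * e^(-u) du
= Gamma(4)/9^4 = 3!/9^4 = 6/6561

Answer: 2/2187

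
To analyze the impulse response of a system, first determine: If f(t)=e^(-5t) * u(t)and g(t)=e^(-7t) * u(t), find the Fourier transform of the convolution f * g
By the convolution theorem: F{f*g}=F(omega)*G(omega)
F(omega)=1/(5+j*omega), G(omega)=1/(7+j*omega)
F{f*g}=1/((5+j*omega)(7+j*omega))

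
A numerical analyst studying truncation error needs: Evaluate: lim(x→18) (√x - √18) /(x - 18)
Multiply by conjugate (√x + √18)/(√x + √18):
= (x - 18)/((x - 18)(√x + √18)) = 1/(√x + √18)
As x → 18: 1/(2√18)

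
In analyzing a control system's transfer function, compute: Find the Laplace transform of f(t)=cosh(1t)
L{cosh(at)} = s/(s²-a²)
L{cosh(1t)} = s/(s²-1)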